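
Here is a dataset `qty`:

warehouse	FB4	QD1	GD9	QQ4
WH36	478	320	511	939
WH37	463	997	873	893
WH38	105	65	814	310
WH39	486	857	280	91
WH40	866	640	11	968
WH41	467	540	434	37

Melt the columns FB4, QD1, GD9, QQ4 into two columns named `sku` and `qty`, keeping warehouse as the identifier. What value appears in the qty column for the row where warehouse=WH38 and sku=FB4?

Unpivoting turns each (warehouse, wide-column) pair into one long row.
The wide cell at row WH38, column FB4 holds 105, so the long row (WH38, FB4) has qty=105.

105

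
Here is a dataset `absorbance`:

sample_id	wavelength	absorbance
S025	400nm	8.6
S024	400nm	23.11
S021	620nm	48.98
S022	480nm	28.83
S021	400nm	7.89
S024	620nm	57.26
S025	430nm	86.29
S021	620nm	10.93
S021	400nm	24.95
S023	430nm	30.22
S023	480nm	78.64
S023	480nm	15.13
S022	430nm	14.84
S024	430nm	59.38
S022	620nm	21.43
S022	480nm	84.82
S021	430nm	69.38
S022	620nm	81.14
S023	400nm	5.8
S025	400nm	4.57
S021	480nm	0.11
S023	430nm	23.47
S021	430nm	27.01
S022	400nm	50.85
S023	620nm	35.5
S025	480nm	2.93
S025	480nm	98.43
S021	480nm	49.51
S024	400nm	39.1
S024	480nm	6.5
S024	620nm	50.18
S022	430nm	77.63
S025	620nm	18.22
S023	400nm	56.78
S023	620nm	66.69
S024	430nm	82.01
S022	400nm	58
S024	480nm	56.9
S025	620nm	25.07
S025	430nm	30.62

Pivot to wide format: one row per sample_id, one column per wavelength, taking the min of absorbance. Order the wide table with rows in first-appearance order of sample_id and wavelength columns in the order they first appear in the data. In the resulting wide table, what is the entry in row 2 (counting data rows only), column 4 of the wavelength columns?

59.38

With rows in first-appearance order of sample_id, row 2 is sample_id=S024. wavelength columns in first-appearance order: 400nm, 620nm, 480nm, 430nm; column 4 is 430nm.
Long rows with sample_id=S024, wavelength=430nm: min(59.38, 82.01) = 59.38.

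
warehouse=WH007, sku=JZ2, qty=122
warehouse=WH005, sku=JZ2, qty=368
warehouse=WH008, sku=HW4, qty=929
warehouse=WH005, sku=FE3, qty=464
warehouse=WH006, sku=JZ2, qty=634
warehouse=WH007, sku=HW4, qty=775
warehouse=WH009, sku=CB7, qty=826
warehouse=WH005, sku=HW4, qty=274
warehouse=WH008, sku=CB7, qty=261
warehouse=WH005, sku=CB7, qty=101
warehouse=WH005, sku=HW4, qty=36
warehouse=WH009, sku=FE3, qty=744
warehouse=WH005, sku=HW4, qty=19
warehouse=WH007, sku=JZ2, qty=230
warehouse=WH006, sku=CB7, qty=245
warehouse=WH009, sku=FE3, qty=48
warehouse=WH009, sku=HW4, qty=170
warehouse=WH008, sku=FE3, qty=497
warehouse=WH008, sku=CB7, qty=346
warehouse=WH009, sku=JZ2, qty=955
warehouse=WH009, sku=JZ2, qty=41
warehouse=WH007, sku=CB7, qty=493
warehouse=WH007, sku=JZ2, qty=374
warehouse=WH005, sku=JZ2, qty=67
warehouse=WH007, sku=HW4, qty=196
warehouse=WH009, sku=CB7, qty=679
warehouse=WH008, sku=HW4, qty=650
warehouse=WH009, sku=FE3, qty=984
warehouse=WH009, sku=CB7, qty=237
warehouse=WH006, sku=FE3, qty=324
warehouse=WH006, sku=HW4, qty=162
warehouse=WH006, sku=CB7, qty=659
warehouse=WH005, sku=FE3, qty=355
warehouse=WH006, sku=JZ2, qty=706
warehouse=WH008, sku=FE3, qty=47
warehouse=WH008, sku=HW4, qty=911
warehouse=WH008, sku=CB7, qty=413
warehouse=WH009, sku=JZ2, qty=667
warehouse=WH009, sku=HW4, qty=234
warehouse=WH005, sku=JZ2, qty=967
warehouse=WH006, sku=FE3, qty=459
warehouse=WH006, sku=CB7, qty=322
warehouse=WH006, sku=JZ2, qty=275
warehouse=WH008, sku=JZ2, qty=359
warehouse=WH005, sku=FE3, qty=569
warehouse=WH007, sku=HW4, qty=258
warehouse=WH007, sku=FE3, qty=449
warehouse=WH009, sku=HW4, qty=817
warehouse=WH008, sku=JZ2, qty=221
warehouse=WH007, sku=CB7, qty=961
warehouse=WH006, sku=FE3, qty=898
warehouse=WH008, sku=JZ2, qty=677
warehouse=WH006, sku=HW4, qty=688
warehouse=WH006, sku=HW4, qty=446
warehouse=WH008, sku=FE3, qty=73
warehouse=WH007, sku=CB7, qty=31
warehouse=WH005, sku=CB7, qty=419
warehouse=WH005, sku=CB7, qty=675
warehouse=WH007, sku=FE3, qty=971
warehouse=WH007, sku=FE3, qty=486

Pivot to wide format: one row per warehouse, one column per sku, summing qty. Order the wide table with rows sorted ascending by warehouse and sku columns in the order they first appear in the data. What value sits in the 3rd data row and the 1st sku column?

726

With rows sorted ascending by warehouse, row 3 is warehouse=WH007. sku columns in first-appearance order: JZ2, HW4, FE3, CB7; column 1 is JZ2.
Long rows with warehouse=WH007, sku=JZ2: 122 + 230 + 374 = 726.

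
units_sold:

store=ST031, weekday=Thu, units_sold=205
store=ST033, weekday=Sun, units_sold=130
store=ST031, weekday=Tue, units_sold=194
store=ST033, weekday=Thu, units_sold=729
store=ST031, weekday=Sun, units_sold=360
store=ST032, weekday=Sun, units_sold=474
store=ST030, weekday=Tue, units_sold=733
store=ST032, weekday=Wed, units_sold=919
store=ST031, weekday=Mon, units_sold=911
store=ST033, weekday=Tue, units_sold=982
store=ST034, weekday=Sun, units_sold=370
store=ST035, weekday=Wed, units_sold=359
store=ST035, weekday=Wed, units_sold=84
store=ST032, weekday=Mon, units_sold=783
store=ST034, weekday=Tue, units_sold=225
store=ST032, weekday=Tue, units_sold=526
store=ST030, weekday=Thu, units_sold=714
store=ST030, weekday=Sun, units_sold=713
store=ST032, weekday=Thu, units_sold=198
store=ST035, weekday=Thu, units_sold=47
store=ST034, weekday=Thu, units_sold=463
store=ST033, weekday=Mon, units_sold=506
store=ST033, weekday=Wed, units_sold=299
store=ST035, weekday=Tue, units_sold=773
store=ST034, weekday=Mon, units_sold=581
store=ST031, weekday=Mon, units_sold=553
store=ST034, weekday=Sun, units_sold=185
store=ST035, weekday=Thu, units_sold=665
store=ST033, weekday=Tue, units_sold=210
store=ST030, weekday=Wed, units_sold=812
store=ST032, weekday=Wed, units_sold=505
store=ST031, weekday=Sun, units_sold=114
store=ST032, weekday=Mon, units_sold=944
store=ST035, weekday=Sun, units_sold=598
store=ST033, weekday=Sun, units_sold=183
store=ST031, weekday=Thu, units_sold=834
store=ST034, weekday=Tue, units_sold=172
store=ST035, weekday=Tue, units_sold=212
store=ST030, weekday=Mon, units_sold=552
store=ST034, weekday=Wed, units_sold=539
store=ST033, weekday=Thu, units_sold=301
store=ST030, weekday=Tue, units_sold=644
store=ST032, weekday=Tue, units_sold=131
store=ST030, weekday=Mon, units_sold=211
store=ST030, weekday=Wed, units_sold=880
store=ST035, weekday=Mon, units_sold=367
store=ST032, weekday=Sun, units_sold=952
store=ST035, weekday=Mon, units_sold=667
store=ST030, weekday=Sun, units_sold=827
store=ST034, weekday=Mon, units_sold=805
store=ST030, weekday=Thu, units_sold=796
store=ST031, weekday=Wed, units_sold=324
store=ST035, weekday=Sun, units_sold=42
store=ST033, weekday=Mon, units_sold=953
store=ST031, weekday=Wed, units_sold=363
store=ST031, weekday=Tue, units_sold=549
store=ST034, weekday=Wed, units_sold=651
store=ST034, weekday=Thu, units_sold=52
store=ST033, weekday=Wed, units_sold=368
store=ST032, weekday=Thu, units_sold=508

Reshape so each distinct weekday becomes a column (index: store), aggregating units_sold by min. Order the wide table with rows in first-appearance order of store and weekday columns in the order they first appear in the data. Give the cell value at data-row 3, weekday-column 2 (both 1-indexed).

With rows in first-appearance order of store, row 3 is store=ST032. weekday columns in first-appearance order: Thu, Sun, Tue, Wed, Mon; column 2 is Sun.
Long rows with store=ST032, weekday=Sun: min(474, 952) = 474.

474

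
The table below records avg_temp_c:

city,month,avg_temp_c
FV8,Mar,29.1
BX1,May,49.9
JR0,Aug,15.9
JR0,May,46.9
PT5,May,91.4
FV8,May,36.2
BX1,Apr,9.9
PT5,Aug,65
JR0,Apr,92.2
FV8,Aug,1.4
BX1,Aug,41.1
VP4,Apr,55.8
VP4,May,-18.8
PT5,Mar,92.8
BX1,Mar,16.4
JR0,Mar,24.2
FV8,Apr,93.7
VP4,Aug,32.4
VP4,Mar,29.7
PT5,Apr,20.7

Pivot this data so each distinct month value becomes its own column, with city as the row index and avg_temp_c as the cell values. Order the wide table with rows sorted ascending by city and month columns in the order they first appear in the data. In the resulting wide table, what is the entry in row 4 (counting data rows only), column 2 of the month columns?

91.4

With rows sorted ascending by city, row 4 is city=PT5. month columns in first-appearance order: Mar, May, Aug, Apr; column 2 is May.
Long rows with city=PT5, month=May: avg_temp_c = 91.4.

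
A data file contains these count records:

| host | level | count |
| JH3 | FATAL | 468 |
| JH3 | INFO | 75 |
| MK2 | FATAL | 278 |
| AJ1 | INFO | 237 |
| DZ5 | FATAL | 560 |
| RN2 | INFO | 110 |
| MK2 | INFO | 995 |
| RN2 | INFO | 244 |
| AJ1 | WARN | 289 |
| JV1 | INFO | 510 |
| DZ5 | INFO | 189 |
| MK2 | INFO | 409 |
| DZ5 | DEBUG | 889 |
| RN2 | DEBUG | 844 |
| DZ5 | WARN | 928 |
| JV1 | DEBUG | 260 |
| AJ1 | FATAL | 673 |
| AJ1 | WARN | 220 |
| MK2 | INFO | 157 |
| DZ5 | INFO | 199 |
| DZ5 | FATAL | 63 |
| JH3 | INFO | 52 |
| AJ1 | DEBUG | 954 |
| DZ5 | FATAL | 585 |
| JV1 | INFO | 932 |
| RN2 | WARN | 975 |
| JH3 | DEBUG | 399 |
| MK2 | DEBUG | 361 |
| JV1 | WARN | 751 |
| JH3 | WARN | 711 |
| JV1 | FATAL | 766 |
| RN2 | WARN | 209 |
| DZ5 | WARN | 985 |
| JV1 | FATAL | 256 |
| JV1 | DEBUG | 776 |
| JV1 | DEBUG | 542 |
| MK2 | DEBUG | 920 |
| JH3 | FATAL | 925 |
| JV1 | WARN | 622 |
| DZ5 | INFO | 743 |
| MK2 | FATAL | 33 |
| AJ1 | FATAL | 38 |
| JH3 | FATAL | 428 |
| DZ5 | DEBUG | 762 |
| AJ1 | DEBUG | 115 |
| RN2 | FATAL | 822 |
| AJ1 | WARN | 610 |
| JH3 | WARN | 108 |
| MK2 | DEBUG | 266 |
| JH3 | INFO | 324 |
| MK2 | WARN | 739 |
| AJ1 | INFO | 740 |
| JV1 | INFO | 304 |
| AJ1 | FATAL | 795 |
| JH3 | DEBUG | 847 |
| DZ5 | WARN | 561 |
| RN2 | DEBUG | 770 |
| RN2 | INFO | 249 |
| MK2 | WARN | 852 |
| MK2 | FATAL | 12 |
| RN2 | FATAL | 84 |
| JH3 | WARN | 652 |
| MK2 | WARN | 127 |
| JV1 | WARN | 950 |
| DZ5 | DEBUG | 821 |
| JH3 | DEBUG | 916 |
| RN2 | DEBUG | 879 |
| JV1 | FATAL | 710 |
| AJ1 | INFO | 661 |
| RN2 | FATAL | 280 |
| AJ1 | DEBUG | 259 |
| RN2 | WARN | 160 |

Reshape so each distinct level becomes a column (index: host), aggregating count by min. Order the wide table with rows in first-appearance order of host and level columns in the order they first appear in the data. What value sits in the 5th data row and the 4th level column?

With rows in first-appearance order of host, row 5 is host=RN2. level columns in first-appearance order: FATAL, INFO, WARN, DEBUG; column 4 is DEBUG.
Long rows with host=RN2, level=DEBUG: min(844, 770, 879) = 770.

770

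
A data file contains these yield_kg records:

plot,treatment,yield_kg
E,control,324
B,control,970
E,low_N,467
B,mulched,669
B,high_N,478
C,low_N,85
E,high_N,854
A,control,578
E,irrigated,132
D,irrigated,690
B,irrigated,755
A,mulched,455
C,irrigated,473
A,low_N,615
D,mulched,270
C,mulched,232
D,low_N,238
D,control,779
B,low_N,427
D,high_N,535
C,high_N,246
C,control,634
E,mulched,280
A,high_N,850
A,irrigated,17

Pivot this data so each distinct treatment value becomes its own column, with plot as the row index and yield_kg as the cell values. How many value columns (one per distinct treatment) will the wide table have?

5

5 distinct treatment values: low_N, control, mulched, irrigated, high_N.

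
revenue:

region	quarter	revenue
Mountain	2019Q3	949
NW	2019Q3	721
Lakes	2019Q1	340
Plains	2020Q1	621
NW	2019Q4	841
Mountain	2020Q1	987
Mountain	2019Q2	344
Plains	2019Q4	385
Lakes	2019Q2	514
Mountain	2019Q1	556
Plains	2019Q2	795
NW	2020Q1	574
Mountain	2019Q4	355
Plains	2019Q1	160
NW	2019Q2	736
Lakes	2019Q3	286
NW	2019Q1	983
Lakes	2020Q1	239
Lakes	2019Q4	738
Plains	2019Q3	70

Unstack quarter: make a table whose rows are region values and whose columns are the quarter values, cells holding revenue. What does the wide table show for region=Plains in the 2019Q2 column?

Wide layout: rows indexed by region, columns are the 5 distinct quarter values (2019Q3, 2019Q1, 2020Q1, 2019Q4, 2019Q2).
Cell (region=Plains, quarter=2019Q2) draws from the long row where region=Plains and quarter=2019Q2, which has revenue=795.

795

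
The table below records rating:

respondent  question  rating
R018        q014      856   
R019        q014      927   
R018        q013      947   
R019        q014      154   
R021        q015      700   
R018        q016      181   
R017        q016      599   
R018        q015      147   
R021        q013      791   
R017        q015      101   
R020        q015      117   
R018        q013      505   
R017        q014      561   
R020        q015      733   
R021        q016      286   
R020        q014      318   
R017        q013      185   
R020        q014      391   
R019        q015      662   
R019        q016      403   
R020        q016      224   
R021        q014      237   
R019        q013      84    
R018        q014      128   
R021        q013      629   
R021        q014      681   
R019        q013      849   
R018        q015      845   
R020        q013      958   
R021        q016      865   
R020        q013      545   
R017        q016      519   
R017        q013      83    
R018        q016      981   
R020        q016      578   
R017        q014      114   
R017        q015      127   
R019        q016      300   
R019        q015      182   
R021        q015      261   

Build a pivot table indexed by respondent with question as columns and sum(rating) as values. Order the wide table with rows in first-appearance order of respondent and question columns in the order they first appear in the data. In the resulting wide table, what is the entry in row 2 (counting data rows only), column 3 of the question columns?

844

With rows in first-appearance order of respondent, row 2 is respondent=R019. question columns in first-appearance order: q014, q013, q015, q016; column 3 is q015.
Long rows with respondent=R019, question=q015: 662 + 182 = 844.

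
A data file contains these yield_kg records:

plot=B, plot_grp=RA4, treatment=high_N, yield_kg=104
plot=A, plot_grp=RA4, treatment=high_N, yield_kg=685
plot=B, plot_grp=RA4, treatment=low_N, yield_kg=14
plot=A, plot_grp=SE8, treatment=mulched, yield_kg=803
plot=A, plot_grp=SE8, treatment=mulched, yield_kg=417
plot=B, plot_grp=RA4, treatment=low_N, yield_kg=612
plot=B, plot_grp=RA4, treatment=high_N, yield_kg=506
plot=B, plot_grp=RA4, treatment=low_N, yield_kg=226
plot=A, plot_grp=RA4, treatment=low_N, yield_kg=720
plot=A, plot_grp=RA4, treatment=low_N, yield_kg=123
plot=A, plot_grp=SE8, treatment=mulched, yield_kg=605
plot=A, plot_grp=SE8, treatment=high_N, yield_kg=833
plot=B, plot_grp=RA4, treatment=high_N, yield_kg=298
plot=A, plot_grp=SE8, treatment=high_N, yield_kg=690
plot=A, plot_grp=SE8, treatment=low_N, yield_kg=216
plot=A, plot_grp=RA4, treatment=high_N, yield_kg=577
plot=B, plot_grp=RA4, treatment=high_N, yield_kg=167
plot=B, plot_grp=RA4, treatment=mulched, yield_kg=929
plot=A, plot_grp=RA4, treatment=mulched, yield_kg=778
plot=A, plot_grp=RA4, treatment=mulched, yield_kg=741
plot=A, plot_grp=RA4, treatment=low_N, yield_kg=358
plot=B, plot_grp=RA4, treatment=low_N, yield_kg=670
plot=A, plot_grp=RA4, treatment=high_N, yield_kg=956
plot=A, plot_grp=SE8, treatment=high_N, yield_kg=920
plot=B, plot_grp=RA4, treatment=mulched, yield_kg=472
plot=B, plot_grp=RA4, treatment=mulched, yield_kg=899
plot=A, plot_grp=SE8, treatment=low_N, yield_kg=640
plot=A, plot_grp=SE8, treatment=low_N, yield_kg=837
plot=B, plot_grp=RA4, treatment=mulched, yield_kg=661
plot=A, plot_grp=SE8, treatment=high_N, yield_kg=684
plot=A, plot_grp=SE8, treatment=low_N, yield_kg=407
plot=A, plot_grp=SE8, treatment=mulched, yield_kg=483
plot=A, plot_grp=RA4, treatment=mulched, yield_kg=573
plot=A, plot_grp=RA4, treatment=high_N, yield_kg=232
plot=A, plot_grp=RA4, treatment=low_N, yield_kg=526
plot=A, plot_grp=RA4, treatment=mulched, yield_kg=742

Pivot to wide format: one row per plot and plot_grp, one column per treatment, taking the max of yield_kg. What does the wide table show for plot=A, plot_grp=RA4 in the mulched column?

778

Rows with plot=A, plot_grp=RA4 and treatment=mulched: yield_kg values are 778, 741, 573, 742.
max(778, 741, 573, 742) = 778.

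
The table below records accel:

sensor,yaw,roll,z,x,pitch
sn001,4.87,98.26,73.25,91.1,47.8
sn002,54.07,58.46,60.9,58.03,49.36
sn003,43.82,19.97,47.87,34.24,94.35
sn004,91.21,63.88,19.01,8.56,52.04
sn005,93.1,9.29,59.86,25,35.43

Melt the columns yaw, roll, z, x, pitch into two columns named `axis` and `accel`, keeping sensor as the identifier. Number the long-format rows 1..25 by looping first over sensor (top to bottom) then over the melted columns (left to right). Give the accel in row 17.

25 rows total (5 × 5). Row 17: index ⌊(17-1)/5⌋ = 3 into sensor → sn004; (17-1) mod 5 = 1 into the melted columns → roll.
So row 17 is (sn004, roll, 63.88); accel = 63.88.

63.88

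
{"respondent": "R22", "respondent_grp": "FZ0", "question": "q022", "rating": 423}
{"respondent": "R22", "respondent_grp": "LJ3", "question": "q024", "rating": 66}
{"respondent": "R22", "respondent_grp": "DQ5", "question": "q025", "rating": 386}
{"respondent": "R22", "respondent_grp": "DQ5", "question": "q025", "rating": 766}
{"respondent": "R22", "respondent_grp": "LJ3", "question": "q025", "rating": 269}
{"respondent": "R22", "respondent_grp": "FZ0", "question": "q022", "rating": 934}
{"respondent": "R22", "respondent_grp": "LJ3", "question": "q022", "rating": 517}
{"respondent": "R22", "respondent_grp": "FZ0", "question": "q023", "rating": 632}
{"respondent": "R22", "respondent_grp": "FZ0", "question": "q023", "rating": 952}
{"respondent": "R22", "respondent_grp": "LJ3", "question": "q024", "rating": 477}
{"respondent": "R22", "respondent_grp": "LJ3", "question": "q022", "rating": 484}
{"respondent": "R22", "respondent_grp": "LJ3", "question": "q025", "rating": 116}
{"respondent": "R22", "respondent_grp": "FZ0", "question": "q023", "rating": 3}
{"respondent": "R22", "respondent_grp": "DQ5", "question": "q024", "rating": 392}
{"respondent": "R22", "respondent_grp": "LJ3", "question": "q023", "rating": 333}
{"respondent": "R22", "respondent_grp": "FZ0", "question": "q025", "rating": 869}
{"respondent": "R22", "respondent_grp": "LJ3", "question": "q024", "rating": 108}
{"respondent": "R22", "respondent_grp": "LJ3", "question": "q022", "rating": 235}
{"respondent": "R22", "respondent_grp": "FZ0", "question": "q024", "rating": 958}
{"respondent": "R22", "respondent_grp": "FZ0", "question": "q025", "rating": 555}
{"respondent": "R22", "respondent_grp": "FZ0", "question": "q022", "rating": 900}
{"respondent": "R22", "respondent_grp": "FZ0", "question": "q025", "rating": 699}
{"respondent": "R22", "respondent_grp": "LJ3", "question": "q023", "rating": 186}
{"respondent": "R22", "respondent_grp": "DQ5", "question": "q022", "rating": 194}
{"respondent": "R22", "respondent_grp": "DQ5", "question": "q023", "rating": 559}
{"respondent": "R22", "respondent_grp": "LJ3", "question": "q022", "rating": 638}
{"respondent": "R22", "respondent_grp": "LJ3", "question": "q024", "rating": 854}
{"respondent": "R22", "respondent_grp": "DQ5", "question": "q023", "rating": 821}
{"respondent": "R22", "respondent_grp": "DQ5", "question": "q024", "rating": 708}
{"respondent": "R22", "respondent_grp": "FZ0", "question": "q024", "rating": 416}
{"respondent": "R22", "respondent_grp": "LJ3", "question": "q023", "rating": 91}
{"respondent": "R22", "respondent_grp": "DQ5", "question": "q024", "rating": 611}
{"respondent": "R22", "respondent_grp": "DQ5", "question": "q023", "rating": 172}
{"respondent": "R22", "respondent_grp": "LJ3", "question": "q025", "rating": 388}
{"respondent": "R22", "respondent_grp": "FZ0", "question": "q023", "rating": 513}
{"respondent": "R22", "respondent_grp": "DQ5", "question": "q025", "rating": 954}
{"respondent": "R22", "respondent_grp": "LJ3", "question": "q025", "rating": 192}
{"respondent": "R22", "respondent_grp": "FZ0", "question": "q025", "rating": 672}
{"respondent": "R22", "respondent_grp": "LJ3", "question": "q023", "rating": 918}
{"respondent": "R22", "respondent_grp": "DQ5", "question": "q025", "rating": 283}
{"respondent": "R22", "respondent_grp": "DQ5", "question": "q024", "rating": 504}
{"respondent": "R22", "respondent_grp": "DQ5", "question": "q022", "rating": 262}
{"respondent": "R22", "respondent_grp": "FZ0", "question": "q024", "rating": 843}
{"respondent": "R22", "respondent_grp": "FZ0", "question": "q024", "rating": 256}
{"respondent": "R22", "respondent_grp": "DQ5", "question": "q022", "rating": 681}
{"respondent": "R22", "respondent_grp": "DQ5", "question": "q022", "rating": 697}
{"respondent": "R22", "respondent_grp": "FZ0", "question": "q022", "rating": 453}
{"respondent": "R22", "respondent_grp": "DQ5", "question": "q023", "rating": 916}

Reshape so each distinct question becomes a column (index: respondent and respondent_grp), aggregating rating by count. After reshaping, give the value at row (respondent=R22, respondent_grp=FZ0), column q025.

Rows with respondent=R22, respondent_grp=FZ0 and question=q025: rating values are 869, 555, 699, 672.
4 rows match — count = 4.

4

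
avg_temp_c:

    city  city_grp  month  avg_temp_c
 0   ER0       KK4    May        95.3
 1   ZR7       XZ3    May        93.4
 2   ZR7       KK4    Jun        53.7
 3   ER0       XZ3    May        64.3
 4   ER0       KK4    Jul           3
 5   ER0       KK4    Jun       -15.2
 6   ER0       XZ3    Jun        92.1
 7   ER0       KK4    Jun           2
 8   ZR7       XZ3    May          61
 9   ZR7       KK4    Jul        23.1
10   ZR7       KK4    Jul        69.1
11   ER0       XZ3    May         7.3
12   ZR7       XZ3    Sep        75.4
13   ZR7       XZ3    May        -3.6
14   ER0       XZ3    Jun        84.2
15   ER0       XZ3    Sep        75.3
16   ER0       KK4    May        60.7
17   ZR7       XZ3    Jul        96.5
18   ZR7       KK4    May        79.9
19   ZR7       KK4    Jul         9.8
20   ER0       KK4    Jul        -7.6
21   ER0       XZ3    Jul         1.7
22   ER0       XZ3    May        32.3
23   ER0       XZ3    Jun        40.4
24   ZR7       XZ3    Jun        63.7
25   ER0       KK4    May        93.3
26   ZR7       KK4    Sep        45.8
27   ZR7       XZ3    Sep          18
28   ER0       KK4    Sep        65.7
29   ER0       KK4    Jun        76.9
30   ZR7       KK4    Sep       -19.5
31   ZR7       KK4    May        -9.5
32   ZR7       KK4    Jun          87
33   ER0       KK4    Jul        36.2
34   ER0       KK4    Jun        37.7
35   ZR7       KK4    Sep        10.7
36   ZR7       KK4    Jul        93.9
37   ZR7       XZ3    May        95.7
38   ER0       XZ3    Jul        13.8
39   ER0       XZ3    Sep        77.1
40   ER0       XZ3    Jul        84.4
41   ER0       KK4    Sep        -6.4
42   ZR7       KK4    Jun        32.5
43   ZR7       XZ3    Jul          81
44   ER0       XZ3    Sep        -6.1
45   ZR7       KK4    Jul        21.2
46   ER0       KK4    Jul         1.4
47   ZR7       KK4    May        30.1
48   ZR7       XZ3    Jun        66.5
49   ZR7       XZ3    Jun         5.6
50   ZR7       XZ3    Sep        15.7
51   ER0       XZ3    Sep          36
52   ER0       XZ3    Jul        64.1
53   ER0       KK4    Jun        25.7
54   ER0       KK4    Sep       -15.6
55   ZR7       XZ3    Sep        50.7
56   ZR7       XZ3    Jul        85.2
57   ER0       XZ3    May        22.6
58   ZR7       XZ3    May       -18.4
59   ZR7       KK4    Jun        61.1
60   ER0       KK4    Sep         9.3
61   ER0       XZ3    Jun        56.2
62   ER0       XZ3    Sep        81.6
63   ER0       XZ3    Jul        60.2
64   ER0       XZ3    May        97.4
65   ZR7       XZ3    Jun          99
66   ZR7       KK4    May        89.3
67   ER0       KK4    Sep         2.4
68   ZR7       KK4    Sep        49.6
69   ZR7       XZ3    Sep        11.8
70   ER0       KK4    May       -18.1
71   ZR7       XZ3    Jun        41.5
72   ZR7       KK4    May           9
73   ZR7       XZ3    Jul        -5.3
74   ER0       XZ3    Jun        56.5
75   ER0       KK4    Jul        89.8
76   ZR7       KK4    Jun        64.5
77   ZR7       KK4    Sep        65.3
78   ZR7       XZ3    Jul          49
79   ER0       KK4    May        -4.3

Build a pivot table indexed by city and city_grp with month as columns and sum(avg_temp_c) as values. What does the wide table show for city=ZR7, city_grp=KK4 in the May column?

Rows with city=ZR7, city_grp=KK4 and month=May: avg_temp_c values are 79.9, -9.5, 30.1, 89.3, 9.
79.9 + -9.5 + 30.1 + 89.3 + 9 = 198.8.

198.8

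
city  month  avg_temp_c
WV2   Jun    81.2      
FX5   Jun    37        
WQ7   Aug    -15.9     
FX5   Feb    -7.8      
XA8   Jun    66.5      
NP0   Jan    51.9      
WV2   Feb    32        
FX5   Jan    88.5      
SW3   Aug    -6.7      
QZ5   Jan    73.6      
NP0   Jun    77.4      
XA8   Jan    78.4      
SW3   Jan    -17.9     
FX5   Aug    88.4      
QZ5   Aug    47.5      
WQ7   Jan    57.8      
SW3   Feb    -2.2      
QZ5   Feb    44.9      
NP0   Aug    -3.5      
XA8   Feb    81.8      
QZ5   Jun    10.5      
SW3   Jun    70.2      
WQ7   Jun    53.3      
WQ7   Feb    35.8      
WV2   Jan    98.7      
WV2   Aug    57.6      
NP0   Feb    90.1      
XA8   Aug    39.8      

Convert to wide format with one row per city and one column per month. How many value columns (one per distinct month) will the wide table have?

4

4 distinct month values: Aug, Feb, Jan, Jun.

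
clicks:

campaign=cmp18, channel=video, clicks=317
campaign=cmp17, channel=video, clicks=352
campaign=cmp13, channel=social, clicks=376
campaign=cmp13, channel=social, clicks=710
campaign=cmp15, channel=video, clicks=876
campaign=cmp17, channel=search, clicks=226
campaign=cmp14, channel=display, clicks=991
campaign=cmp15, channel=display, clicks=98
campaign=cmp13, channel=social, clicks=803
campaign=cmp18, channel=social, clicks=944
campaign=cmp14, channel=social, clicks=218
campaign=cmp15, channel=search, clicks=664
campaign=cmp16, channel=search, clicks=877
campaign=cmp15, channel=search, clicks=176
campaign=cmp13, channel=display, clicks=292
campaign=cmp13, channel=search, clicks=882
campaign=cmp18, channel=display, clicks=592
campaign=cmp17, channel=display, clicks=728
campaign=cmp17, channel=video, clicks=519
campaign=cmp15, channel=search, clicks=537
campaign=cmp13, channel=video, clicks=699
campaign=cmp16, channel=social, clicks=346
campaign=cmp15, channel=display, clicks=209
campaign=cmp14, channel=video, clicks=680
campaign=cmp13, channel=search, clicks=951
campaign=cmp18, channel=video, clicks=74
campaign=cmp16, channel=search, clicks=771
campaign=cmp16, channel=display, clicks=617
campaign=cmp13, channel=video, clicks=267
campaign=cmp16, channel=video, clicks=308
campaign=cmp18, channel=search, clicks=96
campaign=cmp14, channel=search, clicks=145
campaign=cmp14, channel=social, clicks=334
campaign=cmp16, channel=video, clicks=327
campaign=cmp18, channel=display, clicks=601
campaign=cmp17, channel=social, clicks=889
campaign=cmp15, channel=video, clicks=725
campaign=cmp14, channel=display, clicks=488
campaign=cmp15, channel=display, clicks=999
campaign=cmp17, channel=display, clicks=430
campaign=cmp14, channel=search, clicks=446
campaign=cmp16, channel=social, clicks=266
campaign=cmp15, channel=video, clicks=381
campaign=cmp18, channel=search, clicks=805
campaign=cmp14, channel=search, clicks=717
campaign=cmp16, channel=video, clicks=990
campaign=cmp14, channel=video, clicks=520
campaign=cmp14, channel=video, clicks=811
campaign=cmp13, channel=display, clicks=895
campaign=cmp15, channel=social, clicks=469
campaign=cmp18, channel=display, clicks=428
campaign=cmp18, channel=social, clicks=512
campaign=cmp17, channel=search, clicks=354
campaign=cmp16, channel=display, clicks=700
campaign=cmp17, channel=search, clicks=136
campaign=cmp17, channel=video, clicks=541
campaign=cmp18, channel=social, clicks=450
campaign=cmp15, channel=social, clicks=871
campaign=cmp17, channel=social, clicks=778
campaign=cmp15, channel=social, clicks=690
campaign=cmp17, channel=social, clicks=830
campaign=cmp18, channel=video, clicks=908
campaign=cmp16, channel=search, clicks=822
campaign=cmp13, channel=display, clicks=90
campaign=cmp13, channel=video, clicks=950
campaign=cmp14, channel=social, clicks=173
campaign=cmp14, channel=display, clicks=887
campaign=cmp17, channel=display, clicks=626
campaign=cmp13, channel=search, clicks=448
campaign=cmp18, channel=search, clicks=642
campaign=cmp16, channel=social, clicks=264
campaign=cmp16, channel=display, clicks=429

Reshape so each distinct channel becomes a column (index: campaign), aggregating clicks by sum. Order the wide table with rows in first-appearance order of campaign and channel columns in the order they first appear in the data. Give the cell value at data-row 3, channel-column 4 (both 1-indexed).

With rows in first-appearance order of campaign, row 3 is campaign=cmp13. channel columns in first-appearance order: video, social, search, display; column 4 is display.
Long rows with campaign=cmp13, channel=display: 292 + 895 + 90 = 1277.

1277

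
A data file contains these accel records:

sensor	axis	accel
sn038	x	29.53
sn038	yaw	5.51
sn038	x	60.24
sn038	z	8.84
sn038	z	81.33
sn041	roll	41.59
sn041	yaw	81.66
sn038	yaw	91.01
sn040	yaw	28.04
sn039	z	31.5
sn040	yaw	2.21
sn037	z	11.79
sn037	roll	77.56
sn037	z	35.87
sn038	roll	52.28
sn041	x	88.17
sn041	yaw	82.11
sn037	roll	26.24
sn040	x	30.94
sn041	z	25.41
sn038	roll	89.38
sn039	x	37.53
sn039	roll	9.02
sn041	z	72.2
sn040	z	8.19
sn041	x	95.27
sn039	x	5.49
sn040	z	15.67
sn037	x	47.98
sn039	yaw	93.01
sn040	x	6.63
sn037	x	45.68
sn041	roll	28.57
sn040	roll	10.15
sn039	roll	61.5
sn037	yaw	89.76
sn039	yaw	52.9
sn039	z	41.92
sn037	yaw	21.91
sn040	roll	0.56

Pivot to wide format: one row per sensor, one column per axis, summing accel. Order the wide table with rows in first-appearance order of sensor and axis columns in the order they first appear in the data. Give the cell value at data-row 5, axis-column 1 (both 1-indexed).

With rows in first-appearance order of sensor, row 5 is sensor=sn037. axis columns in first-appearance order: x, yaw, z, roll; column 1 is x.
Long rows with sensor=sn037, axis=x: 47.98 + 45.68 = 93.66.

93.66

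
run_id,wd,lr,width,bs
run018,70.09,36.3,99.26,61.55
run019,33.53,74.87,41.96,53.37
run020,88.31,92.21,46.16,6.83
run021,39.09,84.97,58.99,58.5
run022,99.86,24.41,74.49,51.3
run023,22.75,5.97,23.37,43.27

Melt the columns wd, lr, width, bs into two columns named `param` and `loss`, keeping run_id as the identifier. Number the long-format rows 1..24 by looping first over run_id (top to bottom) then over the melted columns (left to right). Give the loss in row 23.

24 rows total (6 × 4). Row 23: index ⌊(23-1)/4⌋ = 5 into run_id → run023; (23-1) mod 4 = 2 into the melted columns → width.
So row 23 is (run023, width, 23.37); loss = 23.37.

23.37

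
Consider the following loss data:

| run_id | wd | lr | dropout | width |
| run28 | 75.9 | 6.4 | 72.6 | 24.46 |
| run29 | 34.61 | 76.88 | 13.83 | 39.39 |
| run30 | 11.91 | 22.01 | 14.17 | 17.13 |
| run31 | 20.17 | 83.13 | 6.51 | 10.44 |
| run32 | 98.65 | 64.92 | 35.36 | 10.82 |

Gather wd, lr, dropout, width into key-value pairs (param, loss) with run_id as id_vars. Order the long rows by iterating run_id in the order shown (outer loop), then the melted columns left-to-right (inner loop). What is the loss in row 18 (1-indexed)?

20 rows total (5 × 4). Row 18: index ⌊(18-1)/4⌋ = 4 into run_id → run32; (18-1) mod 4 = 1 into the melted columns → lr.
So row 18 is (run32, lr, 64.92); loss = 64.92.

64.92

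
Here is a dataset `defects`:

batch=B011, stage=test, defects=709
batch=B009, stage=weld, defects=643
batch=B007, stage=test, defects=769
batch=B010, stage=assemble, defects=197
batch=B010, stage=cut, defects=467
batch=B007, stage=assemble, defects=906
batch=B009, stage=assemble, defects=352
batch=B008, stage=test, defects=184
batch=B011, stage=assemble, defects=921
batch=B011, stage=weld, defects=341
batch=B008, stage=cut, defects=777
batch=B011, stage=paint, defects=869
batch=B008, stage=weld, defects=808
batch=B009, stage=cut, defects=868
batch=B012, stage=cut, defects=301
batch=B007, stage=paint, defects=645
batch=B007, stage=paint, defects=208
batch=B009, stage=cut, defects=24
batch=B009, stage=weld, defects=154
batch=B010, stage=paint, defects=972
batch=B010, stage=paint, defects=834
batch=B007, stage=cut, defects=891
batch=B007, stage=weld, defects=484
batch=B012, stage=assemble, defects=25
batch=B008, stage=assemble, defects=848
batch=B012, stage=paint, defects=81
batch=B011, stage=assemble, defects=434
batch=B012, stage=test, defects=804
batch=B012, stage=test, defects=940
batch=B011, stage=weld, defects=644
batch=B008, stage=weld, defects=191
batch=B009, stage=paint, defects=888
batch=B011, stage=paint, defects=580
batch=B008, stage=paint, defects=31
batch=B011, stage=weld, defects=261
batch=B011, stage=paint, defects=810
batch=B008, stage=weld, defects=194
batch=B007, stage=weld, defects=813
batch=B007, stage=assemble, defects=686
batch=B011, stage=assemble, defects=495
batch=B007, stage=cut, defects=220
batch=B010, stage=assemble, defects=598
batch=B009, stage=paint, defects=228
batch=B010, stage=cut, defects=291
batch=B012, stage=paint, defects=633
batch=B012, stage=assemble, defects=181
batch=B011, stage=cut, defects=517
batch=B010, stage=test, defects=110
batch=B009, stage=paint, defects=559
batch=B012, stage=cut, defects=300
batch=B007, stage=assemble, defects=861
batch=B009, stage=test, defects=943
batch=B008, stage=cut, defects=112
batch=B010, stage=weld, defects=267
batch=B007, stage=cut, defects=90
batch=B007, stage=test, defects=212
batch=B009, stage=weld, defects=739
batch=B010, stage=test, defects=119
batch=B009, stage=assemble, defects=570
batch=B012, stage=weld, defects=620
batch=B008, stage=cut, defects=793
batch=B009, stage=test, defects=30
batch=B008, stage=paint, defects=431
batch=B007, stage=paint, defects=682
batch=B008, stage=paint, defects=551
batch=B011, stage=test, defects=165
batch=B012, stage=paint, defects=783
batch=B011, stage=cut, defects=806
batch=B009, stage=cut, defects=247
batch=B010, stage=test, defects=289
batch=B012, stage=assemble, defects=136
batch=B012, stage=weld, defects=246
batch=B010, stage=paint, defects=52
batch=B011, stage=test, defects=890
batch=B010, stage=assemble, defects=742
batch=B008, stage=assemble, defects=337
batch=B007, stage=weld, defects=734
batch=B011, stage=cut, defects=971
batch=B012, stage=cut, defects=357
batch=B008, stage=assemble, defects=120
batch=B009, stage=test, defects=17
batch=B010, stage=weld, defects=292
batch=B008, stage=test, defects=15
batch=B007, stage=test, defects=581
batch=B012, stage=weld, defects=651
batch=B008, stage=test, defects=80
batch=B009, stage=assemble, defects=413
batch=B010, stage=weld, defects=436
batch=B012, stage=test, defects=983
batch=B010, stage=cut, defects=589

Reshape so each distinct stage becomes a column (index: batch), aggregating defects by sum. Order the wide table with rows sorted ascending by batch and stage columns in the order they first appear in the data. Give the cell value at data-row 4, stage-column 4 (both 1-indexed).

With rows sorted ascending by batch, row 4 is batch=B010. stage columns in first-appearance order: test, weld, assemble, cut, paint; column 4 is cut.
Long rows with batch=B010, stage=cut: 467 + 291 + 589 = 1347.

1347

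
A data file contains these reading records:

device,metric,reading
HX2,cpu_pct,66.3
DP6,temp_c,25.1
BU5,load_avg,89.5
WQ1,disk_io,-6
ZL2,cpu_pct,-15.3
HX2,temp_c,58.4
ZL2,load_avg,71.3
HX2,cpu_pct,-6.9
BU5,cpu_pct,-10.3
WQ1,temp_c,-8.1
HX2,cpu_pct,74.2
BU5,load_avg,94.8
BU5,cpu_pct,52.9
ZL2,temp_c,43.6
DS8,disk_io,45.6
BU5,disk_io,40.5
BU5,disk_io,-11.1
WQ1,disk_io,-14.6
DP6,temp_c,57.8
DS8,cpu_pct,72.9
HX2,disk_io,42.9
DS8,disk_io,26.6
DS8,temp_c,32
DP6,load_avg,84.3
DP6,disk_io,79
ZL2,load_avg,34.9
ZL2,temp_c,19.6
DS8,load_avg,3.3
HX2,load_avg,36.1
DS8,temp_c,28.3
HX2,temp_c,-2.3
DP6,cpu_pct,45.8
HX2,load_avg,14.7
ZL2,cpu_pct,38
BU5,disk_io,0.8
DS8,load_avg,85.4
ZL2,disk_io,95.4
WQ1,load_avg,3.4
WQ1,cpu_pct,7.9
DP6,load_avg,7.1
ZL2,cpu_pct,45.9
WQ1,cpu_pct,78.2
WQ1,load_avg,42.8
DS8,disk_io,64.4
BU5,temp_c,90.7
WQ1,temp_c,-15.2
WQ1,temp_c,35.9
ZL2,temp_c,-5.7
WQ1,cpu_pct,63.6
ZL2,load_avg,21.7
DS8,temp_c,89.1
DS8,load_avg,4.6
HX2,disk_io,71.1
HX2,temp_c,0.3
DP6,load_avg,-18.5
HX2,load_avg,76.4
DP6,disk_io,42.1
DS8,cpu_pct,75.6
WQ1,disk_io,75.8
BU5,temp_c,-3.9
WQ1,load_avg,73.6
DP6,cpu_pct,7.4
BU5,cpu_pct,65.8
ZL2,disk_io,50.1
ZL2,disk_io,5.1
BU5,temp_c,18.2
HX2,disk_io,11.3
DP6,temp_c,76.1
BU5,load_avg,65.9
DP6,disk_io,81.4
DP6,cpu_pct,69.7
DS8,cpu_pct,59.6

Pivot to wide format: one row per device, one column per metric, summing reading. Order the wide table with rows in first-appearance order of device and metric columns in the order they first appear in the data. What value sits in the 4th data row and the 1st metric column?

With rows in first-appearance order of device, row 4 is device=WQ1. metric columns in first-appearance order: cpu_pct, temp_c, load_avg, disk_io; column 1 is cpu_pct.
Long rows with device=WQ1, metric=cpu_pct: 7.9 + 78.2 + 63.6 = 149.7.

149.7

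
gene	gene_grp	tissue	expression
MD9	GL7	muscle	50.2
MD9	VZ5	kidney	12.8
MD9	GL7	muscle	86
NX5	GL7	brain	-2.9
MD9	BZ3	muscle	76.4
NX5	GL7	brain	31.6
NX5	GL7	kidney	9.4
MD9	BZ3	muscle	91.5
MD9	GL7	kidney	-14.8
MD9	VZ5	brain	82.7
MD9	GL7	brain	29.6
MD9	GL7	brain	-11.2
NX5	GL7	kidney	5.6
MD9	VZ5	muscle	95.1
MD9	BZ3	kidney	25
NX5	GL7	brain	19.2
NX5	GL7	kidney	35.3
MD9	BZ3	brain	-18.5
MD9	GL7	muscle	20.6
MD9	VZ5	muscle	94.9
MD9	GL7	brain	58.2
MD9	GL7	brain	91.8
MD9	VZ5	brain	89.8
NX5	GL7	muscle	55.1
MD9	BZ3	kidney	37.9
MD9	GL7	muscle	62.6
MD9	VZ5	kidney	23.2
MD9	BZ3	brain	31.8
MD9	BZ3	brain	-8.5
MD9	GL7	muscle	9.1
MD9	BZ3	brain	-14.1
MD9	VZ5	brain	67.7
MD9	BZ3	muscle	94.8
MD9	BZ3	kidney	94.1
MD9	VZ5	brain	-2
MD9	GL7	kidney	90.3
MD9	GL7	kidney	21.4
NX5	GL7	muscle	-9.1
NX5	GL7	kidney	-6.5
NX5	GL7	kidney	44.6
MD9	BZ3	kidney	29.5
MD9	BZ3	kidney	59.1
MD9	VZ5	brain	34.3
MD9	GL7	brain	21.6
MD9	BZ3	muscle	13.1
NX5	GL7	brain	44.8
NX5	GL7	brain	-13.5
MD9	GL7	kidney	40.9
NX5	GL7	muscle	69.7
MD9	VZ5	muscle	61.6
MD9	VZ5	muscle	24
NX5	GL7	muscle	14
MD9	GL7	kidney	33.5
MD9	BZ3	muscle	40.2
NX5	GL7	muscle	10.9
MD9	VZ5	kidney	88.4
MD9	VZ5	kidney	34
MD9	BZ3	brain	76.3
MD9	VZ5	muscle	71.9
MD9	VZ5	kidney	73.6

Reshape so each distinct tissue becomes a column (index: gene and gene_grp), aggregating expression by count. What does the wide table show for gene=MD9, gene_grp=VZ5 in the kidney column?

5

Rows with gene=MD9, gene_grp=VZ5 and tissue=kidney: expression values are 12.8, 23.2, 88.4, 34, 73.6.
5 rows match — count = 5.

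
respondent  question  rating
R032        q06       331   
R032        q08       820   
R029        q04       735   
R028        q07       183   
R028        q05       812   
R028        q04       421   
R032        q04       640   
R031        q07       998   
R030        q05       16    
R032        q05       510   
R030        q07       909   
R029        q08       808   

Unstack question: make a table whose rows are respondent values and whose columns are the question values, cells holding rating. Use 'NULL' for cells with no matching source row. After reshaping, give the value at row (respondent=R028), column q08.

NULL

No long-format row has respondent=R028 and question=q08, so the cell is NULL.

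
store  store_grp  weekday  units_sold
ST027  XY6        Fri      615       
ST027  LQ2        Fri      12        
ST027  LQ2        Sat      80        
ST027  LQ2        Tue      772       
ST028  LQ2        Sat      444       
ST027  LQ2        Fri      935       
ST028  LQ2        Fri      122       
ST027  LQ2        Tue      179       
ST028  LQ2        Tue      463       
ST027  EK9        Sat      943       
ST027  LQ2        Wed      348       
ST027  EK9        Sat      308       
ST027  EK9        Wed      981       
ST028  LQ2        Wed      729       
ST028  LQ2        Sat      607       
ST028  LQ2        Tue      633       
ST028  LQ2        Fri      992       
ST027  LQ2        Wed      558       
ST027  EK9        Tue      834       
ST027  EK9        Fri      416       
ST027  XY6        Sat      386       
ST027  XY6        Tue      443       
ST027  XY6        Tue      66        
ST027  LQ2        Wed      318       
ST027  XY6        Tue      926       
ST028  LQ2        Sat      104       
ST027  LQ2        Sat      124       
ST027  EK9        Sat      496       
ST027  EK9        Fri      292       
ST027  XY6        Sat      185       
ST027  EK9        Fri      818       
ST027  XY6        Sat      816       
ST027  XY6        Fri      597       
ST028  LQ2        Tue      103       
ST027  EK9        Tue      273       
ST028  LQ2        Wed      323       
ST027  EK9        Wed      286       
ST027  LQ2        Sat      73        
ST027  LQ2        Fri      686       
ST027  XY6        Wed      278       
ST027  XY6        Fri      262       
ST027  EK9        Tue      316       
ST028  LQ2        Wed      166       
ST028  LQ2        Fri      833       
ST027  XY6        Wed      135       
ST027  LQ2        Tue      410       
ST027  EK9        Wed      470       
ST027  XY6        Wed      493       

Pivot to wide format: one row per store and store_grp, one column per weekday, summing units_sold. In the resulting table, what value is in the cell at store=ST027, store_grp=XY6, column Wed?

906

Rows with store=ST027, store_grp=XY6 and weekday=Wed: units_sold values are 278, 135, 493.
278 + 135 + 493 = 906.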